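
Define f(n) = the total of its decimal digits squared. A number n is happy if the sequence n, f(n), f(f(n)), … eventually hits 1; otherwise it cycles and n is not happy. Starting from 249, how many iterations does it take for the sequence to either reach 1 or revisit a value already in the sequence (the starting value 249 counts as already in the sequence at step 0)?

11

249 → 2² + 4² + 9² = 4 + 16 + 81 = 101
101 → 1² + 0² + 1² = 1 + 0 + 1 = 2
2 → 2² = 4
4 → 4² = 16
16 → 1² + 6² = 1 + 36 = 37
37 → 3² + 7² = 9 + 49 = 58
58 → 5² + 8² = 25 + 64 = 89
89 → 8² + 9² = 64 + 81 = 145
145 → 1² + 4² + 5² = 1 + 16 + 25 = 42
42 → 4² + 2² = 16 + 4 = 20
20 → 2² + 0² = 4 + 0 = 4  — 4 repeats.
That took 11 steps.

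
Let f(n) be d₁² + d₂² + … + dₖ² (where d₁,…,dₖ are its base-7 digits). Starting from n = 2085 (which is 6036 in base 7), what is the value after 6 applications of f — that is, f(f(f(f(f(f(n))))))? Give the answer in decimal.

45

2085 = (6,0,3,6)_7 → 6² + 0² + 3² + 6² = 81
81 = (1,4,4)_7 → 1² + 4² + 4² = 33
33 = (4,5)_7 → 4² + 5² = 41
41 = (5,6)_7 → 5² + 6² = 61
61 = (1,1,5)_7 → 1² + 1² + 5² = 27
27 = (3,6)_7 → 3² + 6² = 45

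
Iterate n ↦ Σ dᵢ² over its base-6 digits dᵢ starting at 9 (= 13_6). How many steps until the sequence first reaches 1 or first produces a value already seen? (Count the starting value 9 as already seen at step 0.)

10

9 = (1,3)_6 → 10
10 = (1,4)_6 → 17
17 = (2,5)_6 → 29
29 = (4,5)_6 → 41
41 = (1,0,5)_6 → 26
26 = (4,2)_6 → 20
20 = (3,2)_6 → 13
13 = (2,1)_6 → 5
5 = (5)_6 → 25
25 = (4,1)_6 → 17  — 17 repeats.
That took 10 steps.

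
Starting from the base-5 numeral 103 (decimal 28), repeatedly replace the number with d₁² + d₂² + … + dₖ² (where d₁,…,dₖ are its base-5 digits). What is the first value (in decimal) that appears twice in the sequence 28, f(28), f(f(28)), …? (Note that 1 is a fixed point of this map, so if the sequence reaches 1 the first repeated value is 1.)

10

28 = (1,0,3)_5 → 10
10 = (2,0)_5 → 4
4 = (4)_5 → 16
16 = (3,1)_5 → 10  — 10 already appeared earlier.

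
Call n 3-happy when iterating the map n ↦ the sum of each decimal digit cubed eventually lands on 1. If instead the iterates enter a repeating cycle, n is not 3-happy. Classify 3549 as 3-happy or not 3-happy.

3549 → 3³ + 5³ + 4³ + 9³ = 27 + 125 + 64 + 729 = 945
945 → 9³ + 4³ + 5³ = 729 + 64 + 125 = 918
918 → 9³ + 1³ + 8³ = 729 + 1 + 512 = 1242
1242 → 1³ + 2³ + 4³ + 2³ = 1 + 8 + 64 + 8 = 81
81 → 8³ + 1³ = 512 + 1 = 513
513 → 5³ + 1³ + 3³ = 125 + 1 + 27 = 153
153 → 1³ + 5³ + 3³ = 1 + 125 + 27 = 153  — 153 already seen; the sequence cycles without reaching 1.

not 3-happy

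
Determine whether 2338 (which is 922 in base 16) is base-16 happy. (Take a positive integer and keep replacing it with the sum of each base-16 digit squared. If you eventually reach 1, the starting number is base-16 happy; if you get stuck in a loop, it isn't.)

2338 = (9,2,2)_16 → 9² + 2² + 2² = 81 + 4 + 4 = 89
89 = (5,9)_16 → 5² + 9² = 25 + 81 = 106
106 = (6,10)_16 → 6² + 10² = 36 + 100 = 136
136 = (8,8)_16 → 8² + 8² = 64 + 64 = 128
128 = (8,0)_16 → 8² + 0² = 64 + 0 = 64
64 = (4,0)_16 → 4² + 0² = 16 + 0 = 16
16 = (1,0)_16 → 1² + 0² = 1 + 0 = 1  — reached 1.

base-16 happy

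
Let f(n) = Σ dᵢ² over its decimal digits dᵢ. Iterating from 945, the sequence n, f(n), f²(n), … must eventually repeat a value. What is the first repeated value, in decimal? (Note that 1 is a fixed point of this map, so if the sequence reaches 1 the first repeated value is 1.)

37

945 → 9² + 4² + 5² = 81 + 16 + 25 = 122
122 → 1² + 2² + 2² = 1 + 4 + 4 = 9
9 → 9² = 81
81 → 8² + 1² = 64 + 1 = 65
65 → 6² + 5² = 36 + 25 = 61
61 → 6² + 1² = 36 + 1 = 37
37 → 3² + 7² = 9 + 49 = 58
58 → 5² + 8² = 25 + 64 = 89
89 → 8² + 9² = 64 + 81 = 145
145 → 1² + 4² + 5² = 1 + 16 + 25 = 42
42 → 4² + 2² = 16 + 4 = 20
20 → 2² + 0² = 4 + 0 = 4
4 → 4² = 16
16 → 1² + 6² = 1 + 36 = 37  — 37 already appeared earlier.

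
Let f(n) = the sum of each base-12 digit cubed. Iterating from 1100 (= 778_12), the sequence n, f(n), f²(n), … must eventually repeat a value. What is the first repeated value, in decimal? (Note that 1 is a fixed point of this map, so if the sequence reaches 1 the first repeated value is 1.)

1100 = (7,7,8)_12 → 1198
1198 = (8,3,10)_12 → 1539
1539 = (10,8,3)_12 → 1539  — 1539 already appeared earlier.

1539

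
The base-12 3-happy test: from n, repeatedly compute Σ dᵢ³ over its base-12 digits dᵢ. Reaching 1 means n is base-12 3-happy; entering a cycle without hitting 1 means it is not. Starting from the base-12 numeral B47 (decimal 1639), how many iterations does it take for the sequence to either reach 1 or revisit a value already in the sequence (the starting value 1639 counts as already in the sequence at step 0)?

4

1639 = (11,4,7)_12 → 11³ + 4³ + 7³ = 1331 + 64 + 343 = 1738
1738 = (1,0,0,10)_12 → 1³ + 0³ + 0³ + 10³ = 1 + 0 + 0 + 1000 = 1001
1001 = (6,11,5)_12 → 6³ + 11³ + 5³ = 216 + 1331 + 125 = 1672
1672 = (11,7,4)_12 → 11³ + 7³ + 4³ = 1331 + 343 + 64 = 1738  — 1738 repeats.
That took 4 steps.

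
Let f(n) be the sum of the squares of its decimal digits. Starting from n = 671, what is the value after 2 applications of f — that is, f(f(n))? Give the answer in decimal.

100

671 → 86
86 → 100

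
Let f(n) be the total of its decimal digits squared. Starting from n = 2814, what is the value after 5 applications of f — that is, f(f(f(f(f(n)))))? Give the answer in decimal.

20

2814 → 85
85 → 89
89 → 145
145 → 42
42 → 20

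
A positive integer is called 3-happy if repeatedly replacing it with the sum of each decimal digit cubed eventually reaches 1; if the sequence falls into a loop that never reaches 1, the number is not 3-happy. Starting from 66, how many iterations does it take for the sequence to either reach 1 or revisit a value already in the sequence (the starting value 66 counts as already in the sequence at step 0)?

7

66 → 432
432 → 99
99 → 1458
1458 → 702
702 → 351
351 → 153
153 → 153  — 153 repeats.
That took 7 steps.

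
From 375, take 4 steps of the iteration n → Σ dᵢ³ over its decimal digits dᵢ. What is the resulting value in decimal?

375 → 3³ + 7³ + 5³ = 495
495 → 4³ + 9³ + 5³ = 918
918 → 9³ + 1³ + 8³ = 1242
1242 → 1³ + 2³ + 4³ + 2³ = 81

81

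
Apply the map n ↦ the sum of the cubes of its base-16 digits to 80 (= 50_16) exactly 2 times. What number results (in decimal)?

80 = (5,0)_16 → 5³ + 0³ = 125 + 0 = 125
125 = (7,13)_16 → 7³ + 13³ = 343 + 2197 = 2540

2540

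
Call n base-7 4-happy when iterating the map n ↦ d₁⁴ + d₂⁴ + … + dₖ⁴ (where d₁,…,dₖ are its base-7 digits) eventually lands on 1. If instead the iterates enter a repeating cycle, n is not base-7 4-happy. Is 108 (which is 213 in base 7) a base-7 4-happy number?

108 = (2,1,3)_7 → 98
98 = (2,0,0)_7 → 16
16 = (2,2)_7 → 32
32 = (4,4)_7 → 512
512 = (1,3,3,1)_7 → 164
164 = (3,2,3)_7 → 178
178 = (3,4,3)_7 → 418
418 = (1,1,3,5)_7 → 708
708 = (2,0,3,1)_7 → 98  — 98 already seen; the sequence cycles without reaching 1.

not base-7 4-happy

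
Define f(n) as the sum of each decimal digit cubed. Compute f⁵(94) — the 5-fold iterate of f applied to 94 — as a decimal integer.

1459

94 → 9³ + 4³ = 793
793 → 7³ + 9³ + 3³ = 1099
1099 → 1³ + 0³ + 9³ + 9³ = 1459
1459 → 1³ + 4³ + 5³ + 9³ = 919
919 → 9³ + 1³ + 9³ = 1459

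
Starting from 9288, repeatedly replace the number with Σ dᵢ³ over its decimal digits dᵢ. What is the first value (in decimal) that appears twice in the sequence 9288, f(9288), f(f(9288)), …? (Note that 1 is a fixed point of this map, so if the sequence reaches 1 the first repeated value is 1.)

9288 → 9³ + 2³ + 8³ + 8³ = 729 + 8 + 512 + 512 = 1761
1761 → 1³ + 7³ + 6³ + 1³ = 1 + 343 + 216 + 1 = 561
561 → 5³ + 6³ + 1³ = 125 + 216 + 1 = 342
342 → 3³ + 4³ + 2³ = 27 + 64 + 8 = 99
99 → 9³ + 9³ = 729 + 729 = 1458
1458 → 1³ + 4³ + 5³ + 8³ = 1 + 64 + 125 + 512 = 702
702 → 7³ + 0³ + 2³ = 343 + 0 + 8 = 351
351 → 3³ + 5³ + 1³ = 27 + 125 + 1 = 153
153 → 1³ + 5³ + 3³ = 1 + 125 + 27 = 153  — 153 already appeared earlier.

153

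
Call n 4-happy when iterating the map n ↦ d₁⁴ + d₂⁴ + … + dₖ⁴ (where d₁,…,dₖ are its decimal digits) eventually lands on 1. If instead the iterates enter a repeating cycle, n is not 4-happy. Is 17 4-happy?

not 4-happy

17 → 1⁴ + 7⁴ = 2402
2402 → 2⁴ + 4⁴ + 0⁴ + 2⁴ = 288
288 → 2⁴ + 8⁴ + 8⁴ = 8208
8208 → 8⁴ + 2⁴ + 0⁴ + 8⁴ = 8208  — 8208 already seen; the sequence cycles without reaching 1.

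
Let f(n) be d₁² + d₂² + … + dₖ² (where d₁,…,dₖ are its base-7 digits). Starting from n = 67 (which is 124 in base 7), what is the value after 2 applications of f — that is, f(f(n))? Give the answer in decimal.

9

67 = (1,2,4)_7 → 1² + 2² + 4² = 1 + 4 + 16 = 21
21 = (3,0)_7 → 3² + 0² = 9 + 0 = 9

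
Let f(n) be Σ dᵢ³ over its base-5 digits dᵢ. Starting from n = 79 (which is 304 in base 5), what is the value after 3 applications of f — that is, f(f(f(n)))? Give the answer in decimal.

9

79 = (3,0,4)_5 → 91
91 = (3,3,1)_5 → 55
55 = (2,1,0)_5 → 9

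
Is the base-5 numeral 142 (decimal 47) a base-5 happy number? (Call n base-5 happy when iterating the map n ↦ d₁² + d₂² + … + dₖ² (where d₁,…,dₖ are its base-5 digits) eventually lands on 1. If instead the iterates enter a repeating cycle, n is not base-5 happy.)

not base-5 happy

47 = (1,4,2)_5 → 1² + 4² + 2² = 1 + 16 + 4 = 21
21 = (4,1)_5 → 4² + 1² = 16 + 1 = 17
17 = (3,2)_5 → 3² + 2² = 9 + 4 = 13
13 = (2,3)_5 → 2² + 3² = 4 + 9 = 13  — 13 already seen; the sequence cycles without reaching 1.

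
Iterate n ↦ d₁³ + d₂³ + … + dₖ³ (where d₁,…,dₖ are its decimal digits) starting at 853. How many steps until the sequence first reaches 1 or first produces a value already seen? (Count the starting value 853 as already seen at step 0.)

6

853 → 8³ + 5³ + 3³ = 512 + 125 + 27 = 664
664 → 6³ + 6³ + 4³ = 216 + 216 + 64 = 496
496 → 4³ + 9³ + 6³ = 64 + 729 + 216 = 1009
1009 → 1³ + 0³ + 0³ + 9³ = 1 + 0 + 0 + 729 = 730
730 → 7³ + 3³ + 0³ = 343 + 27 + 0 = 370
370 → 3³ + 7³ + 0³ = 27 + 343 + 0 = 370  — 370 repeats.
That took 6 steps.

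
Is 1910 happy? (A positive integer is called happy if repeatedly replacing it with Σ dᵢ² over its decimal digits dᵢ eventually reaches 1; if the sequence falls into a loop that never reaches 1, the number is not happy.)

1910 → 1² + 9² + 1² + 0² = 1 + 81 + 1 + 0 = 83
83 → 8² + 3² = 64 + 9 = 73
73 → 7² + 3² = 49 + 9 = 58
58 → 5² + 8² = 25 + 64 = 89
89 → 8² + 9² = 64 + 81 = 145
145 → 1² + 4² + 5² = 1 + 16 + 25 = 42
42 → 4² + 2² = 16 + 4 = 20
20 → 2² + 0² = 4 + 0 = 4
4 → 4² = 16
16 → 1² + 6² = 1 + 36 = 37
37 → 3² + 7² = 9 + 49 = 58  — 58 already seen; the sequence cycles without reaching 1.

not happy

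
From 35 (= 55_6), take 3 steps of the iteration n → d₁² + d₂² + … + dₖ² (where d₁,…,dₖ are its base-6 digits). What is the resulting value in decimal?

35 = (5,5)_6 → 5² + 5² = 50
50 = (1,2,2)_6 → 1² + 2² + 2² = 9
9 = (1,3)_6 → 1² + 3² = 10

10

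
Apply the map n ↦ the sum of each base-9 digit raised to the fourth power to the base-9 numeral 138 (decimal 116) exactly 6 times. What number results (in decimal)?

116 = (1,3,8)_9 → 1⁴ + 3⁴ + 8⁴ = 4178
4178 = (5,6,5,2)_9 → 5⁴ + 6⁴ + 5⁴ + 2⁴ = 2562
2562 = (3,4,5,6)_9 → 3⁴ + 4⁴ + 5⁴ + 6⁴ = 2258
2258 = (3,0,7,8)_9 → 3⁴ + 0⁴ + 7⁴ + 8⁴ = 6578
6578 = (1,0,0,1,8)_9 → 1⁴ + 0⁴ + 0⁴ + 1⁴ + 8⁴ = 4098
4098 = (5,5,5,3)_9 → 5⁴ + 5⁴ + 5⁴ + 3⁴ = 1956

1956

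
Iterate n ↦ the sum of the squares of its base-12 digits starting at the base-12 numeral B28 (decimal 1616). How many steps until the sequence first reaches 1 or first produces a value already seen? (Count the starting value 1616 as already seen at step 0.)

10

1616 = (11,2,8)_12 → 189
189 = (1,3,9)_12 → 91
91 = (7,7)_12 → 98
98 = (8,2)_12 → 68
68 = (5,8)_12 → 89
89 = (7,5)_12 → 74
74 = (6,2)_12 → 40
40 = (3,4)_12 → 25
25 = (2,1)_12 → 5
5 = (5)_12 → 25  — 25 repeats.
That took 10 steps.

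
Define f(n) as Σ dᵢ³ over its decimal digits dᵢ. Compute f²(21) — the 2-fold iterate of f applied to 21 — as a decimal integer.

21 → 2³ + 1³ = 9
9 → 9³ = 729

729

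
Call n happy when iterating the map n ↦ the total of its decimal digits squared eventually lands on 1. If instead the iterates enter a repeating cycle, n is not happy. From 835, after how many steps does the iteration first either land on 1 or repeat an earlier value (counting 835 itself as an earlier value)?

10

835 → 8² + 3² + 5² = 98
98 → 9² + 8² = 145
145 → 1² + 4² + 5² = 42
42 → 4² + 2² = 20
20 → 2² + 0² = 4
4 → 4² = 16
16 → 1² + 6² = 37
37 → 3² + 7² = 58
58 → 5² + 8² = 89
89 → 8² + 9² = 145  — 145 repeats.
That took 10 steps.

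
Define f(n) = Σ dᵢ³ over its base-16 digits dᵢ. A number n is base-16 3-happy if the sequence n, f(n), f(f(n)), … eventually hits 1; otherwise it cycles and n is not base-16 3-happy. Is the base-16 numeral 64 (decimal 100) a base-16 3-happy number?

base-16 3-happy

100 = (6,4)_16 → 6³ + 4³ = 280
280 = (1,1,8)_16 → 1³ + 1³ + 8³ = 514
514 = (2,0,2)_16 → 2³ + 0³ + 2³ = 16
16 = (1,0)_16 → 1³ + 0³ = 1  — reached 1.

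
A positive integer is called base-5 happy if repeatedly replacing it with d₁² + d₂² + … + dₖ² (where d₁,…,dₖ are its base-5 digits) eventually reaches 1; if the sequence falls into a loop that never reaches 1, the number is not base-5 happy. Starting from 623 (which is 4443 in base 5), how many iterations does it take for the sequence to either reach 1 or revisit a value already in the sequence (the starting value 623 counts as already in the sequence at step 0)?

623 = (4,4,4,3)_5 → 4² + 4² + 4² + 3² = 57
57 = (2,1,2)_5 → 2² + 1² + 2² = 9
9 = (1,4)_5 → 1² + 4² = 17
17 = (3,2)_5 → 3² + 2² = 13
13 = (2,3)_5 → 2² + 3² = 13  — 13 repeats.
That took 5 steps.

5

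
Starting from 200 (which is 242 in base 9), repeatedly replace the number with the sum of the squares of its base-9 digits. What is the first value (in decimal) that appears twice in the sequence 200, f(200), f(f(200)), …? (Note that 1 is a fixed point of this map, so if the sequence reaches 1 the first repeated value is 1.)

200 = (2,4,2)_9 → 2² + 4² + 2² = 4 + 16 + 4 = 24
24 = (2,6)_9 → 2² + 6² = 4 + 36 = 40
40 = (4,4)_9 → 4² + 4² = 16 + 16 = 32
32 = (3,5)_9 → 3² + 5² = 9 + 25 = 34
34 = (3,7)_9 → 3² + 7² = 9 + 49 = 58
58 = (6,4)_9 → 6² + 4² = 36 + 16 = 52
52 = (5,7)_9 → 5² + 7² = 25 + 49 = 74
74 = (8,2)_9 → 8² + 2² = 64 + 4 = 68
68 = (7,5)_9 → 7² + 5² = 49 + 25 = 74  — 74 already appeared earlier.

74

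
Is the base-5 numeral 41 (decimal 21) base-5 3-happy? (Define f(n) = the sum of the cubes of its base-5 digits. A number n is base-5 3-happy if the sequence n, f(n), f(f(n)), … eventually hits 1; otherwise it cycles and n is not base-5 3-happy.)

not base-5 3-happy

21 = (4,1)_5 → 4³ + 1³ = 64 + 1 = 65
65 = (2,3,0)_5 → 2³ + 3³ + 0³ = 8 + 27 + 0 = 35
35 = (1,2,0)_5 → 1³ + 2³ + 0³ = 1 + 8 + 0 = 9
9 = (1,4)_5 → 1³ + 4³ = 1 + 64 = 65  — 65 already seen; the sequence cycles without reaching 1.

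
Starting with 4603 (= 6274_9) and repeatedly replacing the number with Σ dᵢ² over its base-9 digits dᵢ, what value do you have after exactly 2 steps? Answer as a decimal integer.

4603 = (6,2,7,4)_9 → 6² + 2² + 7² + 4² = 105
105 = (1,2,6)_9 → 1² + 2² + 6² = 41

41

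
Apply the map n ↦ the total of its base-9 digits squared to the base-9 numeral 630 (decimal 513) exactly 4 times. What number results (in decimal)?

89

513 = (6,3,0)_9 → 6² + 3² + 0² = 36 + 9 + 0 = 45
45 = (5,0)_9 → 5² + 0² = 25 + 0 = 25
25 = (2,7)_9 → 2² + 7² = 4 + 49 = 53
53 = (5,8)_9 → 5² + 8² = 25 + 64 = 89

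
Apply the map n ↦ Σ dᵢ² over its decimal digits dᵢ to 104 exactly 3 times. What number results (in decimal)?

104 → 1² + 0² + 4² = 1 + 0 + 16 = 17
17 → 1² + 7² = 1 + 49 = 50
50 → 5² + 0² = 25 + 0 = 25

25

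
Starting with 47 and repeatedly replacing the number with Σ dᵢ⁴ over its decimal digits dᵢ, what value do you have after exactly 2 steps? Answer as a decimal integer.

4338

47 → 4⁴ + 7⁴ = 2657
2657 → 2⁴ + 6⁴ + 5⁴ + 7⁴ = 4338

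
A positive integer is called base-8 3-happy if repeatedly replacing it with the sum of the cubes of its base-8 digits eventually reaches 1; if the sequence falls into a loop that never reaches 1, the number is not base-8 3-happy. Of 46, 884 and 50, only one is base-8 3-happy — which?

46

46: 46 → 341 → 258 → 72 → 2 → 8 → 1  — reaches 1 (base-8 3-happy)
884: 884 → 406 → 440 → 559 → 469 → 476 → 434 → 440  — repeats 440 (not base-8 3-happy)
50: 50 → 224 → 91 → 55 → 559 → 469 → 476 → 434 → 440 → 559  — repeats 559 (not base-8 3-happy)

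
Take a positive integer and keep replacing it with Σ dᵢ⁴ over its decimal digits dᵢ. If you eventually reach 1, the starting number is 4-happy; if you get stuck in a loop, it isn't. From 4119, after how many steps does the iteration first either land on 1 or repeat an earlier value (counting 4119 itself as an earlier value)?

4119 → 4⁴ + 1⁴ + 1⁴ + 9⁴ = 6819
6819 → 6⁴ + 8⁴ + 1⁴ + 9⁴ = 11954
11954 → 1⁴ + 1⁴ + 9⁴ + 5⁴ + 4⁴ = 7444
7444 → 7⁴ + 4⁴ + 4⁴ + 4⁴ = 3169
3169 → 3⁴ + 1⁴ + 6⁴ + 9⁴ = 7939
7939 → 7⁴ + 9⁴ + 3⁴ + 9⁴ = 15604
15604 → 1⁴ + 5⁴ + 6⁴ + 0⁴ + 4⁴ = 2178
2178 → 2⁴ + 1⁴ + 7⁴ + 8⁴ = 6514
6514 → 6⁴ + 5⁴ + 1⁴ + 4⁴ = 2178  — 2178 repeats.
That took 9 steps.

9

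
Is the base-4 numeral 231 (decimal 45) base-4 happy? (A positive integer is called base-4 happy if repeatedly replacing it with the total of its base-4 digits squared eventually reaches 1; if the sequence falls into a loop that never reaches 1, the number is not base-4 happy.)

base-4 happy

45 = (2,3,1)_4 → 14
14 = (3,2)_4 → 13
13 = (3,1)_4 → 10
10 = (2,2)_4 → 8
8 = (2,0)_4 → 4
4 = (1,0)_4 → 1  — reached 1.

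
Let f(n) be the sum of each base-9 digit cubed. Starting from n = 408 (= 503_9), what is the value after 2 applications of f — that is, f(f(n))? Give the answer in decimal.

856

408 = (5,0,3)_9 → 5³ + 0³ + 3³ = 125 + 0 + 27 = 152
152 = (1,7,8)_9 → 1³ + 7³ + 8³ = 1 + 343 + 512 = 856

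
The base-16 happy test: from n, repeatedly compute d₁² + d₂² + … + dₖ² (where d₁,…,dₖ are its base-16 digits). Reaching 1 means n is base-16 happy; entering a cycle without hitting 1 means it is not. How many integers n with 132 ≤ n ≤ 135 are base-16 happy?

132: 132 → 80 → 25 → 82 → 29 → 170 → 200 → 208 → 169 → 181 → 146 → 85 → 50 → 13 → 169  — not base-16 happy
133: 133 → 89 → 106 → 136 → 128 → 64 → 16 → 1  — base-16 happy
134: 134 → 100 → 52 → 25 → 82 → 29 → 170 → 200 → 208 → 169 → 181 → 146 → 85 → 50 → 13 → 169  — not base-16 happy
135: 135 → 113 → 50 → 13 → 169 → 181 → 146 → 85 → 50  — not base-16 happy
base-16 happy: 133

1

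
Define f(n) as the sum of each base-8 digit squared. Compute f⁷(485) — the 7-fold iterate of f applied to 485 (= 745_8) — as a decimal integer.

26

485 = (7,4,5)_8 → 90
90 = (1,3,2)_8 → 14
14 = (1,6)_8 → 37
37 = (4,5)_8 → 41
41 = (5,1)_8 → 26
26 = (3,2)_8 → 13
13 = (1,5)_8 → 26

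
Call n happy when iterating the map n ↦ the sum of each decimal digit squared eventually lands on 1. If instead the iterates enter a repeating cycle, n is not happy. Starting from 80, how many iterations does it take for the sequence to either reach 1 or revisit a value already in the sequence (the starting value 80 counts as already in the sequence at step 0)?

80 → 8² + 0² = 64 + 0 = 64
64 → 6² + 4² = 36 + 16 = 52
52 → 5² + 2² = 25 + 4 = 29
29 → 2² + 9² = 4 + 81 = 85
85 → 8² + 5² = 64 + 25 = 89
89 → 8² + 9² = 64 + 81 = 145
145 → 1² + 4² + 5² = 1 + 16 + 25 = 42
42 → 4² + 2² = 16 + 4 = 20
20 → 2² + 0² = 4 + 0 = 4
4 → 4² = 16
16 → 1² + 6² = 1 + 36 = 37
37 → 3² + 7² = 9 + 49 = 58
58 → 5² + 8² = 25 + 64 = 89  — 89 repeats.
That took 13 steps.

13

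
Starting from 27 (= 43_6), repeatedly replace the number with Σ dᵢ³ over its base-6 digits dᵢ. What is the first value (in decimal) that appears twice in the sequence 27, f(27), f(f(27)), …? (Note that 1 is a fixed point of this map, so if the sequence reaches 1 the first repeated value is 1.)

27 = (4,3)_6 → 4³ + 3³ = 91
91 = (2,3,1)_6 → 2³ + 3³ + 1³ = 36
36 = (1,0,0)_6 → 1³ + 0³ + 0³ = 1  — reached the fixed point 1.
1 → 1, so 1 is the first repeated value.

1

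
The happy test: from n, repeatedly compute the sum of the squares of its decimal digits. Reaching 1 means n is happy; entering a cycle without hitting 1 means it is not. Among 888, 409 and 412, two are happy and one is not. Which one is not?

412

888: 888 → 192 → 86 → 100 → 1  — reaches 1 (happy)
409: 409 → 97 → 130 → 10 → 1  — reaches 1 (happy)
412: 412 → 21 → 5 → 25 → 29 → 85 → 89 → 145 → 42 → 20 → 4 → 16 → 37 → 58 → 89  — repeats 89 (not happy)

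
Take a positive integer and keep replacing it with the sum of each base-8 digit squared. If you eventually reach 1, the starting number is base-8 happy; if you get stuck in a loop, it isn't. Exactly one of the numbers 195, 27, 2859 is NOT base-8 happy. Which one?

2859

195: 195 → 18 → 8 → 1  — reaches 1 (base-8 happy)
27: 27 → 18 → 8 → 1  — reaches 1 (base-8 happy)
2859: 2859 → 75 → 11 → 10 → 5 → 25 → 10  — repeats 10 (not base-8 happy)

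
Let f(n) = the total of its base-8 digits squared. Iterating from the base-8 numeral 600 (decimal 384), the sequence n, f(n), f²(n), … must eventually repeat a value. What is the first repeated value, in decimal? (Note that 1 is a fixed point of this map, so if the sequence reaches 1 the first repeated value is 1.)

16

384 = (6,0,0)_8 → 6² + 0² + 0² = 36 + 0 + 0 = 36
36 = (4,4)_8 → 4² + 4² = 16 + 16 = 32
32 = (4,0)_8 → 4² + 0² = 16 + 0 = 16
16 = (2,0)_8 → 2² + 0² = 4 + 0 = 4
4 = (4)_8 → 4² = 16  — 16 already appeared earlier.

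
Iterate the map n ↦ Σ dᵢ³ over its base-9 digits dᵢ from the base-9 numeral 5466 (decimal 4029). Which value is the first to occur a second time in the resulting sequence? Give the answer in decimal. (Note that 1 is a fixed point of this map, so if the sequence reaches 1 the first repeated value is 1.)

1

4029 = (5,4,6,6)_9 → 5³ + 4³ + 6³ + 6³ = 621
621 = (7,6,0)_9 → 7³ + 6³ + 0³ = 559
559 = (6,8,1)_9 → 6³ + 8³ + 1³ = 729
729 = (1,0,0,0)_9 → 1³ + 0³ + 0³ + 0³ = 1  — reached the fixed point 1.
1 → 1, so 1 is the first repeated value.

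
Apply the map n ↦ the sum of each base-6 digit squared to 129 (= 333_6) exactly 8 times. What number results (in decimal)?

129 = (3,3,3)_6 → 27
27 = (4,3)_6 → 25
25 = (4,1)_6 → 17
17 = (2,5)_6 → 29
29 = (4,5)_6 → 41
41 = (1,0,5)_6 → 26
26 = (4,2)_6 → 20
20 = (3,2)_6 → 13

13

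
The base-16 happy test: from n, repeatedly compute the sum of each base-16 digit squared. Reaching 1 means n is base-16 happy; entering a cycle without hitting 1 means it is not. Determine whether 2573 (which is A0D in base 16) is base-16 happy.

2573 = (10,0,13)_16 → 10² + 0² + 13² = 269
269 = (1,0,13)_16 → 1² + 0² + 13² = 170
170 = (10,10)_16 → 10² + 10² = 200
200 = (12,8)_16 → 12² + 8² = 208
208 = (13,0)_16 → 13² + 0² = 169
169 = (10,9)_16 → 10² + 9² = 181
181 = (11,5)_16 → 11² + 5² = 146
146 = (9,2)_16 → 9² + 2² = 85
85 = (5,5)_16 → 5² + 5² = 50
50 = (3,2)_16 → 3² + 2² = 13
13 = (13)_16 → 13² = 169  — 169 already seen; the sequence cycles without reaching 1.

not base-16 happy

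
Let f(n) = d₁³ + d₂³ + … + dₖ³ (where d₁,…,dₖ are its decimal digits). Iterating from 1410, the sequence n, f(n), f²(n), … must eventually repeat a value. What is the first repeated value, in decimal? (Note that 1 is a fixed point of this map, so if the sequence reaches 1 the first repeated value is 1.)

1410 → 66
66 → 432
432 → 99
99 → 1458
1458 → 702
702 → 351
351 → 153
153 → 153  — 153 already appeared earlier.

153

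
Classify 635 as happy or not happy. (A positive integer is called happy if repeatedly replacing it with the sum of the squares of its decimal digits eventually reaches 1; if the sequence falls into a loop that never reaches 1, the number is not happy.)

happy

635 → 6² + 3² + 5² = 70
70 → 7² + 0² = 49
49 → 4² + 9² = 97
97 → 9² + 7² = 130
130 → 1² + 3² + 0² = 10
10 → 1² + 0² = 1  — reached 1.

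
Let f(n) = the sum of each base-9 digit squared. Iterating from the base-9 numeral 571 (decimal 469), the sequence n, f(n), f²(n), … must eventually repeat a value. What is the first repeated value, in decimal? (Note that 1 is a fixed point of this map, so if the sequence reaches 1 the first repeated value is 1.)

65

469 = (5,7,1)_9 → 5² + 7² + 1² = 75
75 = (8,3)_9 → 8² + 3² = 73
73 = (8,1)_9 → 8² + 1² = 65
65 = (7,2)_9 → 7² + 2² = 53
53 = (5,8)_9 → 5² + 8² = 89
89 = (1,0,8)_9 → 1² + 0² + 8² = 65  — 65 already appeared earlier.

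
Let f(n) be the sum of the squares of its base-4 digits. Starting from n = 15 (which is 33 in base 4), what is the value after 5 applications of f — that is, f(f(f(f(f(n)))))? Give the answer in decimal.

1

15 = (3,3)_4 → 3² + 3² = 18
18 = (1,0,2)_4 → 1² + 0² + 2² = 5
5 = (1,1)_4 → 1² + 1² = 2
2 = (2)_4 → 2² = 4
4 = (1,0)_4 → 1² + 0² = 1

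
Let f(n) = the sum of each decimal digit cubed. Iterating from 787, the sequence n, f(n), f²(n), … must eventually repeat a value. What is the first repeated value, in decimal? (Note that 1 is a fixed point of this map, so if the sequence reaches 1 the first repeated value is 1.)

787 → 7³ + 8³ + 7³ = 343 + 512 + 343 = 1198
1198 → 1³ + 1³ + 9³ + 8³ = 1 + 1 + 729 + 512 = 1243
1243 → 1³ + 2³ + 4³ + 3³ = 1 + 8 + 64 + 27 = 100
100 → 1³ + 0³ + 0³ = 1 + 0 + 0 = 1  — reached the fixed point 1.
1 → 1, so 1 is the first repeated value.

1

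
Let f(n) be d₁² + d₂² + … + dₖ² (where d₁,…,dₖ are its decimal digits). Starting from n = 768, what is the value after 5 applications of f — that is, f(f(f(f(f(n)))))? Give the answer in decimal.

768 → 7² + 6² + 8² = 49 + 36 + 64 = 149
149 → 1² + 4² + 9² = 1 + 16 + 81 = 98
98 → 9² + 8² = 81 + 64 = 145
145 → 1² + 4² + 5² = 1 + 16 + 25 = 42
42 → 4² + 2² = 16 + 4 = 20

20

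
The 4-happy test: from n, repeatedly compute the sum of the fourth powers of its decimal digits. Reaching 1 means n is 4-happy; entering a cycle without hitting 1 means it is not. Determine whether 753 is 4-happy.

753 → 7⁴ + 5⁴ + 3⁴ = 2401 + 625 + 81 = 3107
3107 → 3⁴ + 1⁴ + 0⁴ + 7⁴ = 81 + 1 + 0 + 2401 = 2483
2483 → 2⁴ + 4⁴ + 8⁴ + 3⁴ = 16 + 256 + 4096 + 81 = 4449
4449 → 4⁴ + 4⁴ + 4⁴ + 9⁴ = 256 + 256 + 256 + 6561 = 7329
7329 → 7⁴ + 3⁴ + 2⁴ + 9⁴ = 2401 + 81 + 16 + 6561 = 9059
9059 → 9⁴ + 0⁴ + 5⁴ + 9⁴ = 6561 + 0 + 625 + 6561 = 13747
13747 → 1⁴ + 3⁴ + 7⁴ + 4⁴ + 7⁴ = 1 + 81 + 2401 + 256 + 2401 = 5140
5140 → 5⁴ + 1⁴ + 4⁴ + 0⁴ = 625 + 1 + 256 + 0 = 882
882 → 8⁴ + 8⁴ + 2⁴ = 4096 + 4096 + 16 = 8208
8208 → 8⁴ + 2⁴ + 0⁴ + 8⁴ = 4096 + 16 + 0 + 4096 = 8208  — 8208 already seen; the sequence cycles without reaching 1.

not 4-happy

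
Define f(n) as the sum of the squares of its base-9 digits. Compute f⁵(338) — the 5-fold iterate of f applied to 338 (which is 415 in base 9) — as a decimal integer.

74

338 = (4,1,5)_9 → 42
42 = (4,6)_9 → 52
52 = (5,7)_9 → 74
74 = (8,2)_9 → 68
68 = (7,5)_9 → 74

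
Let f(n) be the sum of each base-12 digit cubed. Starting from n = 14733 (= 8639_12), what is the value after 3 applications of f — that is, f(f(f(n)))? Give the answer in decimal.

1539

14733 = (8,6,3,9)_12 → 8³ + 6³ + 3³ + 9³ = 1484
1484 = (10,3,8)_12 → 10³ + 3³ + 8³ = 1539
1539 = (10,8,3)_12 → 10³ + 8³ + 3³ = 1539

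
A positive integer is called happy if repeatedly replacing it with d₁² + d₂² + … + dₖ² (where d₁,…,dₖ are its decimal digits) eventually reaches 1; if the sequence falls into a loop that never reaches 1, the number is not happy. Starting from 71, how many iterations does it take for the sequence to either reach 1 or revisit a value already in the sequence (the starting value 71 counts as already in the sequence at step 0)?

71 → 7² + 1² = 49 + 1 = 50
50 → 5² + 0² = 25 + 0 = 25
25 → 2² + 5² = 4 + 25 = 29
29 → 2² + 9² = 4 + 81 = 85
85 → 8² + 5² = 64 + 25 = 89
89 → 8² + 9² = 64 + 81 = 145
145 → 1² + 4² + 5² = 1 + 16 + 25 = 42
42 → 4² + 2² = 16 + 4 = 20
20 → 2² + 0² = 4 + 0 = 4
4 → 4² = 16
16 → 1² + 6² = 1 + 36 = 37
37 → 3² + 7² = 9 + 49 = 58
58 → 5² + 8² = 25 + 64 = 89  — 89 repeats.
That took 13 steps.

13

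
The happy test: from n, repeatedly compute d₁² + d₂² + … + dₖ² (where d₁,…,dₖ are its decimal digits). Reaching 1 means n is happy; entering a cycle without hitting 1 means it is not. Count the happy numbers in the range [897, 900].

1

897: 897 → 194 → 98 → 145 → 42 → 20 → 4 → 16 → 37 → 58 → 89 → 145  (repeats 145)
898: 898 → 209 → 85 → 89 → 145 → 42 → 20 → 4 → 16 → 37 → 58 → 89  (repeats 89)
899: 899 → 226 → 44 → 32 → 13 → 10 → 1  (reaches 1)
900: 900 → 81 → 65 → 61 → 37 → 58 → 89 → 145 → 42 → 20 → 4 → 16 → 37  (repeats 37)
happy: 899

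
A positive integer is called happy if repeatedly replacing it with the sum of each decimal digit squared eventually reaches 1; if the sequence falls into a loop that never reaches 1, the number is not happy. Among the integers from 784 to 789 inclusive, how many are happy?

784: 784 → 129 → 86 → 100 → 1  (reaches 1)
785: 785 → 138 → 74 → 65 → 61 → 37 → 58 → 89 → 145 → 42 → 20 → 4 → 16 → 37  (repeats 37)
786: 786 → 149 → 98 → 145 → 42 → 20 → 4 → 16 → 37 → 58 → 89 → 145  (repeats 145)
787: 787 → 162 → 41 → 17 → 50 → 25 → 29 → 85 → 89 → 145 → 42 → 20 → 4 → 16 → 37 → 58 → 89  (repeats 89)
788: 788 → 177 → 99 → 162 → 41 → 17 → 50 → 25 → 29 → 85 → 89 → 145 → 42 → 20 → 4 → 16 → 37 → 58 → 89  (repeats 89)
789: 789 → 194 → 98 → 145 → 42 → 20 → 4 → 16 → 37 → 58 → 89 → 145  (repeats 145)
happy: 784

1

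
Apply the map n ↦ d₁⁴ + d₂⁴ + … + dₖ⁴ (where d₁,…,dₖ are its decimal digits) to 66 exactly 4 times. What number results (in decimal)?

2178

66 → 6⁴ + 6⁴ = 2592
2592 → 2⁴ + 5⁴ + 9⁴ + 2⁴ = 7218
7218 → 7⁴ + 2⁴ + 1⁴ + 8⁴ = 6514
6514 → 6⁴ + 5⁴ + 1⁴ + 4⁴ = 2178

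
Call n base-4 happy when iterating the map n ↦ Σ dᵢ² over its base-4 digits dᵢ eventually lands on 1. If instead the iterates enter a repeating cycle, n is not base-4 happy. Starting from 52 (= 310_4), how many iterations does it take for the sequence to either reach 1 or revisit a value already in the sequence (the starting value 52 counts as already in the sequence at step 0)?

4

52 = (3,1,0)_4 → 3² + 1² + 0² = 9 + 1 + 0 = 10
10 = (2,2)_4 → 2² + 2² = 4 + 4 = 8
8 = (2,0)_4 → 2² + 0² = 4 + 0 = 4
4 = (1,0)_4 → 1² + 0² = 1 + 0 = 1  — reached 1.
That took 4 steps.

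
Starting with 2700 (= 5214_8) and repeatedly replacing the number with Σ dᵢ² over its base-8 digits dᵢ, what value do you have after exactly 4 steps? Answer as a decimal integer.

6

2700 = (5,2,1,4)_8 → 5² + 2² + 1² + 4² = 46
46 = (5,6)_8 → 5² + 6² = 61
61 = (7,5)_8 → 7² + 5² = 74
74 = (1,1,2)_8 → 1² + 1² + 2² = 6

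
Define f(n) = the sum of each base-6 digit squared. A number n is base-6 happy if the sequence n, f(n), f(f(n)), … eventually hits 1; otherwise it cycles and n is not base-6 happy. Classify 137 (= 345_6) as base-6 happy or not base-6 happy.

not base-6 happy

137 = (3,4,5)_6 → 3² + 4² + 5² = 9 + 16 + 25 = 50
50 = (1,2,2)_6 → 1² + 2² + 2² = 1 + 4 + 4 = 9
9 = (1,3)_6 → 1² + 3² = 1 + 9 = 10
10 = (1,4)_6 → 1² + 4² = 1 + 16 = 17
17 = (2,5)_6 → 2² + 5² = 4 + 25 = 29
29 = (4,5)_6 → 4² + 5² = 16 + 25 = 41
41 = (1,0,5)_6 → 1² + 0² + 5² = 1 + 0 + 25 = 26
26 = (4,2)_6 → 4² + 2² = 16 + 4 = 20
20 = (3,2)_6 → 3² + 2² = 9 + 4 = 13
13 = (2,1)_6 → 2² + 1² = 4 + 1 = 5
5 = (5)_6 → 5² = 25
25 = (4,1)_6 → 4² + 1² = 16 + 1 = 17  — 17 already seen; the sequence cycles without reaching 1.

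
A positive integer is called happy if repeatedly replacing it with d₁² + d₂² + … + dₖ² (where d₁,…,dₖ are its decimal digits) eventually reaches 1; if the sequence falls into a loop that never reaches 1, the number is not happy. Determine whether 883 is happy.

883 → 137
137 → 59
59 → 106
106 → 37
37 → 58
58 → 89
89 → 145
145 → 42
42 → 20
20 → 4
4 → 16
16 → 37  — 37 already seen; the sequence cycles without reaching 1.

not happy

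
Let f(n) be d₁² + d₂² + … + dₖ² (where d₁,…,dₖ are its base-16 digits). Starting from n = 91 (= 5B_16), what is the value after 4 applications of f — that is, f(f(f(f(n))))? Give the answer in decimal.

91 = (5,11)_16 → 5² + 11² = 146
146 = (9,2)_16 → 9² + 2² = 85
85 = (5,5)_16 → 5² + 5² = 50
50 = (3,2)_16 → 3² + 2² = 13

13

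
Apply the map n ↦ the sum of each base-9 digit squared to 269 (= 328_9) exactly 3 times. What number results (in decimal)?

65

269 = (3,2,8)_9 → 3² + 2² + 8² = 9 + 4 + 64 = 77
77 = (8,5)_9 → 8² + 5² = 64 + 25 = 89
89 = (1,0,8)_9 → 1² + 0² + 8² = 1 + 0 + 64 = 65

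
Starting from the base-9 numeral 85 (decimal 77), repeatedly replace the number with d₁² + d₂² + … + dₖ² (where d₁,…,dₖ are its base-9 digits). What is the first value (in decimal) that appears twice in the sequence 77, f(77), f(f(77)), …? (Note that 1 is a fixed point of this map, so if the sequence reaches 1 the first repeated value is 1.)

89

77 = (8,5)_9 → 89
89 = (1,0,8)_9 → 65
65 = (7,2)_9 → 53
53 = (5,8)_9 → 89  — 89 already appeared earlier.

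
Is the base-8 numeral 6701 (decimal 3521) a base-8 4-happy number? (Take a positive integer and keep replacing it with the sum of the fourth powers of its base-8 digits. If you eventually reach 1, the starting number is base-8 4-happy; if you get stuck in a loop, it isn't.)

3521 = (6,7,0,1)_8 → 6⁴ + 7⁴ + 0⁴ + 1⁴ = 1296 + 2401 + 0 + 1 = 3698
3698 = (7,1,6,2)_8 → 7⁴ + 1⁴ + 6⁴ + 2⁴ = 2401 + 1 + 1296 + 16 = 3714
3714 = (7,2,0,2)_8 → 7⁴ + 2⁴ + 0⁴ + 2⁴ = 2401 + 16 + 0 + 16 = 2433
2433 = (4,6,0,1)_8 → 4⁴ + 6⁴ + 0⁴ + 1⁴ = 256 + 1296 + 0 + 1 = 1553
1553 = (3,0,2,1)_8 → 3⁴ + 0⁴ + 2⁴ + 1⁴ = 81 + 0 + 16 + 1 = 98
98 = (1,4,2)_8 → 1⁴ + 4⁴ + 2⁴ = 1 + 256 + 16 = 273
273 = (4,2,1)_8 → 4⁴ + 2⁴ + 1⁴ = 256 + 16 + 1 = 273  — 273 already seen; the sequence cycles without reaching 1.

not base-8 4-happy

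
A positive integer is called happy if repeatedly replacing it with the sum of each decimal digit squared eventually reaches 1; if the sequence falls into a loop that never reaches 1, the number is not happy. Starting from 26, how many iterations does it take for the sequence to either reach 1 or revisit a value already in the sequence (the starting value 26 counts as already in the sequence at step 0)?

10

26 → 40
40 → 16
16 → 37
37 → 58
58 → 89
89 → 145
145 → 42
42 → 20
20 → 4
4 → 16  — 16 repeats.
That took 10 steps.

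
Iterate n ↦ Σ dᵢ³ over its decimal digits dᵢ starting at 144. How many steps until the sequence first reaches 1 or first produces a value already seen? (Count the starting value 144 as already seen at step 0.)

12

144 → 1³ + 4³ + 4³ = 1 + 64 + 64 = 129
129 → 1³ + 2³ + 9³ = 1 + 8 + 729 = 738
738 → 7³ + 3³ + 8³ = 343 + 27 + 512 = 882
882 → 8³ + 8³ + 2³ = 512 + 512 + 8 = 1032
1032 → 1³ + 0³ + 3³ + 2³ = 1 + 0 + 27 + 8 = 36
36 → 3³ + 6³ = 27 + 216 = 243
243 → 2³ + 4³ + 3³ = 8 + 64 + 27 = 99
99 → 9³ + 9³ = 729 + 729 = 1458
1458 → 1³ + 4³ + 5³ + 8³ = 1 + 64 + 125 + 512 = 702
702 → 7³ + 0³ + 2³ = 343 + 0 + 8 = 351
351 → 3³ + 5³ + 1³ = 27 + 125 + 1 = 153
153 → 1³ + 5³ + 3³ = 1 + 125 + 27 = 153  — 153 repeats.
That took 12 steps.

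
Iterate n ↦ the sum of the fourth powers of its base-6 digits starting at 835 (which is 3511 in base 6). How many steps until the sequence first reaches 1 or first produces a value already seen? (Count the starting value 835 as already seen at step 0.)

835 = (3,5,1,1)_6 → 3⁴ + 5⁴ + 1⁴ + 1⁴ = 708
708 = (3,1,4,0)_6 → 3⁴ + 1⁴ + 4⁴ + 0⁴ = 338
338 = (1,3,2,2)_6 → 1⁴ + 3⁴ + 2⁴ + 2⁴ = 114
114 = (3,1,0)_6 → 3⁴ + 1⁴ + 0⁴ = 82
82 = (2,1,4)_6 → 2⁴ + 1⁴ + 4⁴ = 273
273 = (1,1,3,3)_6 → 1⁴ + 1⁴ + 3⁴ + 3⁴ = 164
164 = (4,3,2)_6 → 4⁴ + 3⁴ + 2⁴ = 353
353 = (1,3,4,5)_6 → 1⁴ + 3⁴ + 4⁴ + 5⁴ = 963
963 = (4,2,4,3)_6 → 4⁴ + 2⁴ + 4⁴ + 3⁴ = 609
609 = (2,4,5,3)_6 → 2⁴ + 4⁴ + 5⁴ + 3⁴ = 978
978 = (4,3,1,0)_6 → 4⁴ + 3⁴ + 1⁴ + 0⁴ = 338  — 338 repeats.
That took 11 steps.

11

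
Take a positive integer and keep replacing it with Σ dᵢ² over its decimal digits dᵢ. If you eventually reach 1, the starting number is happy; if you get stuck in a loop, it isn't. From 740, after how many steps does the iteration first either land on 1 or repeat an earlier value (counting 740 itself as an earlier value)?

740 → 7² + 4² + 0² = 65
65 → 6² + 5² = 61
61 → 6² + 1² = 37
37 → 3² + 7² = 58
58 → 5² + 8² = 89
89 → 8² + 9² = 145
145 → 1² + 4² + 5² = 42
42 → 4² + 2² = 20
20 → 2² + 0² = 4
4 → 4² = 16
16 → 1² + 6² = 37  — 37 repeats.
That took 11 steps.

11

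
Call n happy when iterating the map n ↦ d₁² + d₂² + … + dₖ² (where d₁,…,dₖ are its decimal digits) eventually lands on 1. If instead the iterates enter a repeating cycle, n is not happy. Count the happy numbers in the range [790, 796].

2

790: 790 → 130 → 10 → 1  — happy
791: 791 → 131 → 11 → 2 → 4 → 16 → 37 → 58 → 89 → 145 → 42 → 20 → 4  — not happy
792: 792 → 134 → 26 → 40 → 16 → 37 → 58 → 89 → 145 → 42 → 20 → 4 → 16  — not happy
793: 793 → 139 → 91 → 82 → 68 → 100 → 1  — happy
794: 794 → 146 → 53 → 34 → 25 → 29 → 85 → 89 → 145 → 42 → 20 → 4 → 16 → 37 → 58 → 89  — not happy
795: 795 → 155 → 51 → 26 → 40 → 16 → 37 → 58 → 89 → 145 → 42 → 20 → 4 → 16  — not happy
796: 796 → 166 → 73 → 58 → 89 → 145 → 42 → 20 → 4 → 16 → 37 → 58  — not happy
happy: 790, 793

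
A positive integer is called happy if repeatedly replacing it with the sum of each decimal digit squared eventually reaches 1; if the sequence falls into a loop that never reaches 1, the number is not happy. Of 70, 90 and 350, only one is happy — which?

70: 70 → 49 → 97 → 130 → 10 → 1  — reaches 1 (happy)
90: 90 → 81 → 65 → 61 → 37 → 58 → 89 → 145 → 42 → 20 → 4 → 16 → 37  — repeats 37 (not happy)
350: 350 → 34 → 25 → 29 → 85 → 89 → 145 → 42 → 20 → 4 → 16 → 37 → 58 → 89  — repeats 89 (not happy)

70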